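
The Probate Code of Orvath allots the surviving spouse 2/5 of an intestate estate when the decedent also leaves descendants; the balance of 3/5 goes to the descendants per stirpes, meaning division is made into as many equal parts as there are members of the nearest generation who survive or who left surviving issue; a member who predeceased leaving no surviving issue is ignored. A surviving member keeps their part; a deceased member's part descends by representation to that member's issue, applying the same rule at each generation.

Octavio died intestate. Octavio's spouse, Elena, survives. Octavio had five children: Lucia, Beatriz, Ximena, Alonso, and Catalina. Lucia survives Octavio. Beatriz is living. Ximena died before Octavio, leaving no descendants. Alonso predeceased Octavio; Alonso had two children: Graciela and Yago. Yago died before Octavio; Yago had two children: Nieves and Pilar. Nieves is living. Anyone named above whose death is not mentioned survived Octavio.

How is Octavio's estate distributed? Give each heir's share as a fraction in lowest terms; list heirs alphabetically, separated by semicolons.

Beatriz 3/20; Catalina 3/20; Elena 2/5; Graciela 3/40; Lucia 3/20; Nieves 3/80; Pilar 3/80

Elena, as surviving spouse, takes 2/5.
The remaining 3/5 passes to Octavio's descendants per stirpes.
Ximena left no surviving issue, so that branch lapses and is disregarded.
The 3/5 is divided into 4 equal shares of 3/20 among Lucia, Beatriz, Alonso, Catalina.
Lucia is living and takes 3/20.
Beatriz is living and takes 3/20.
Alonso predeceased; the 3/20 allotted to Alonso's branch passes to Alonso's issue by representation.
The 3/20 is divided into 2 equal shares of 3/40 among Graciela, Yago.
Graciela is living and takes 3/40.
Yago predeceased; the 3/40 allotted to Yago's branch passes to Yago's issue by representation.
The 3/40 is divided into 2 equal shares of 3/80 among Nieves, Pilar.
Nieves is living and takes 3/80.
Pilar is living and takes 3/80.
Catalina is living and takes 3/20.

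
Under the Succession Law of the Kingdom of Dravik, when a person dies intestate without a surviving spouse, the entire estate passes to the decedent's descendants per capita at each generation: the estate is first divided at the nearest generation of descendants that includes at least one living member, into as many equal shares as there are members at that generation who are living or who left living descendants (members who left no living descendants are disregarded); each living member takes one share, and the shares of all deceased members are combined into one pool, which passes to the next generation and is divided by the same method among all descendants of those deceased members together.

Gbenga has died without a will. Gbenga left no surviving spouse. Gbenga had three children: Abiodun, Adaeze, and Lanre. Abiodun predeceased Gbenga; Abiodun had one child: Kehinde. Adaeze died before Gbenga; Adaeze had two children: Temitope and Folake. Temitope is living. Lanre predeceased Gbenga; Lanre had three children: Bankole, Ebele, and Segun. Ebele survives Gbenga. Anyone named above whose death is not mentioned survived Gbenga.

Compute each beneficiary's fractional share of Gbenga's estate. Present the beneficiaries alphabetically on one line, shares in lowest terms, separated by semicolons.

There is no surviving spouse, so the entire estate passes to Gbenga's descendants per capita at each generation.
No one at generation 1 (Abiodun, Adaeze, Lanre) is living; moving to the next generation.
At generation 2 (Kehinde, Temitope, Folake, Bankole, Ebele, Segun) there are 6 shares of (1)/6 = 1/6 each.
Living: Kehinde, Temitope, Folake, Bankole, Ebele, and Segun — each takes 1/6.

Bankole 1/6; Ebele 1/6; Folake 1/6; Kehinde 1/6; Segun 1/6; Temitope 1/6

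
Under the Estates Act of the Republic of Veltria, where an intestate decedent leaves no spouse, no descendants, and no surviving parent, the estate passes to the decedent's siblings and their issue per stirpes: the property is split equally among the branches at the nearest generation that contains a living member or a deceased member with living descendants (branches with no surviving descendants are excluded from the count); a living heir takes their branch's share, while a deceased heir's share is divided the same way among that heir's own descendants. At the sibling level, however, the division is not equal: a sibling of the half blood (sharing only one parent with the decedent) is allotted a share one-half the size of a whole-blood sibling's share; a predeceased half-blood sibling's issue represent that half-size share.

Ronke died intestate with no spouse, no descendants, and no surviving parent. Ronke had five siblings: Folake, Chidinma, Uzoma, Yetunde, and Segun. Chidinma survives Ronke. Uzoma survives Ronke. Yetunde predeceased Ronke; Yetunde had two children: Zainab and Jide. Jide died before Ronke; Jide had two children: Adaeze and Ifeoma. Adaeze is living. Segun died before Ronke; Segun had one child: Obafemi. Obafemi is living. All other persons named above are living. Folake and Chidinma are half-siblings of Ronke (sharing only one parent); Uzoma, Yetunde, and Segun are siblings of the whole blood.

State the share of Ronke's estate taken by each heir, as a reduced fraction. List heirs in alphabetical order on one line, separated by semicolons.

No spouse, descendants, or parent survives, so the estate passes to Ronke's siblings per stirpes.
Half-blood siblings count for one-half the weight of whole-blood siblings at the initial division.
Dividing 1 in proportion to weights (total weight 4): Folake (weight 1/2) → 1/8; Chidinma (weight 1/2) → 1/8; Uzoma (weight 1) → 1/4; Yetunde (weight 1) → 1/4; Segun (weight 1) → 1/4.
Folake is living and takes 1/8.
Chidinma is living and takes 1/8.
Uzoma is living and takes 1/4.
Yetunde predeceased; the 1/4 allotted to Yetunde's branch passes to Yetunde's issue by representation.
The 1/4 is divided into 2 equal shares of 1/8 among Zainab, Jide.
Zainab is living and takes 1/8.
Jide predeceased; the 1/8 allotted to Jide's branch passes to Jide's issue by representation.
The 1/8 is divided into 2 equal shares of 1/16 among Adaeze, Ifeoma.
Adaeze is living and takes 1/16.
Ifeoma is living and takes 1/16.
Segun predeceased; the 1/4 allotted to Segun's branch passes to Segun's issue by representation.
Obafemi is the sole taker at this level and receives the full 1/4.

Adaeze 1/16; Chidinma 1/8; Folake 1/8; Ifeoma 1/16; Obafemi 1/4; Uzoma 1/4; Zainab 1/8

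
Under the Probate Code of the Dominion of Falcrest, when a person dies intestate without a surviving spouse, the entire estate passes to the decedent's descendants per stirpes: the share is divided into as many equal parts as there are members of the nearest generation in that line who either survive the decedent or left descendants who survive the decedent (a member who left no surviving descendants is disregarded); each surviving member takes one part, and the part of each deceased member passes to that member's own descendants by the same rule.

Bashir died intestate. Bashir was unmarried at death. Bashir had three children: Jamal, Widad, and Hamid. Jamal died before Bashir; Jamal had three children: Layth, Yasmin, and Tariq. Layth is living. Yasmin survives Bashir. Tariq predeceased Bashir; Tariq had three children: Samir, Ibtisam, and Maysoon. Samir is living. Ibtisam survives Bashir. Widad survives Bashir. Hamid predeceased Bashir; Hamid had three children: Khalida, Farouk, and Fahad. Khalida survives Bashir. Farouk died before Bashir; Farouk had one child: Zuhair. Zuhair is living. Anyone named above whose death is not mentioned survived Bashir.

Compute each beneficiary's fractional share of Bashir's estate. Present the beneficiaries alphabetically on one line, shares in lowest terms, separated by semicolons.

There is no surviving spouse, so the entire estate passes to Bashir's descendants per stirpes.
The estate is divided into 3 equal shares of 1/3 among Jamal, Widad, Hamid.
Jamal predeceased; the 1/3 allotted to Jamal's branch passes to Jamal's issue by representation.
The 1/3 is divided into 3 equal shares of 1/9 among Layth, Yasmin, Tariq.
Layth is living and takes 1/9.
Yasmin is living and takes 1/9.
Tariq predeceased; the 1/9 allotted to Tariq's branch passes to Tariq's issue by representation.
The 1/9 is divided into 3 equal shares of 1/27 among Samir, Ibtisam, Maysoon.
Samir is living and takes 1/27.
Ibtisam is living and takes 1/27.
Maysoon is living and takes 1/27.
Widad is living and takes 1/3.
Hamid predeceased; the 1/3 allotted to Hamid's branch passes to Hamid's issue by representation.
The 1/3 is divided into 3 equal shares of 1/9 among Khalida, Farouk, Fahad.
Khalida is living and takes 1/9.
Farouk predeceased; the 1/9 allotted to Farouk's branch passes to Farouk's issue by representation.
Zuhair is the sole taker at this level and receives the full 1/9.
Fahad is living and takes 1/9.

Fahad 1/9; Ibtisam 1/27; Khalida 1/9; Layth 1/9; Maysoon 1/27; Samir 1/27; Widad 1/3; Yasmin 1/9; Zuhair 1/9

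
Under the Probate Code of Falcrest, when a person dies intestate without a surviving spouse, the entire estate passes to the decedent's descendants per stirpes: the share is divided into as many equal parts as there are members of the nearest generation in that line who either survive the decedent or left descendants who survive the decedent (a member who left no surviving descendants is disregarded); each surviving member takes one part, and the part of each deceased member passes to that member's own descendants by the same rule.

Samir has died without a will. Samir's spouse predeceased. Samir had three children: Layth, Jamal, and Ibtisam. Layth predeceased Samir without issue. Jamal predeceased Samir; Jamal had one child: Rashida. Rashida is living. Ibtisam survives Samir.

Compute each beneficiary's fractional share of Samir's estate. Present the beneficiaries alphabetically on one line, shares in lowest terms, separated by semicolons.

Ibtisam 1/2; Rashida 1/2

There is no surviving spouse, so the entire estate passes to Samir's descendants per stirpes.
Layth left no surviving issue, so that branch lapses and is disregarded.
The estate is divided into 2 equal shares of 1/2 among Jamal, Ibtisam.
Jamal predeceased; the 1/2 allotted to Jamal's branch passes to Jamal's issue by representation.
Rashida is the sole taker at this level and receives the full 1/2.
Ibtisam is living and takes 1/2.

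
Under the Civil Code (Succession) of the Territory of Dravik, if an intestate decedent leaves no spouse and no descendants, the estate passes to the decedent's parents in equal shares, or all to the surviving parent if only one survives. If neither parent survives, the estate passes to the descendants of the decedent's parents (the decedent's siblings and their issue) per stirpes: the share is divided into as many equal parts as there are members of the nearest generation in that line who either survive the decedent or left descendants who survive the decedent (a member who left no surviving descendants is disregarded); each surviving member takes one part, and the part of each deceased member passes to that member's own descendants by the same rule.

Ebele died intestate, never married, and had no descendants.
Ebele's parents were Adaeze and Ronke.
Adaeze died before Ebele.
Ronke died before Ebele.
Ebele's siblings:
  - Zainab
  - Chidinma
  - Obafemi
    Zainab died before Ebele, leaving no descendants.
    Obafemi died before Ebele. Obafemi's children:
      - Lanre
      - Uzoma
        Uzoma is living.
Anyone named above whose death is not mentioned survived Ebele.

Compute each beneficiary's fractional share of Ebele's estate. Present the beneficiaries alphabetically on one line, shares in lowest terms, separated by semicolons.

Neither parent survives and there are no descendants, so the estate passes to Ebele's siblings and their issue per stirpes.
Zainab left no surviving issue, so that branch lapses and is disregarded.
The estate is divided into 2 equal shares of 1/2 among Chidinma, Obafemi.
Chidinma is living and takes 1/2.
Obafemi predeceased; the 1/2 allotted to Obafemi's branch passes to Obafemi's issue by representation.
The 1/2 is divided into 2 equal shares of 1/4 among Lanre, Uzoma.
Lanre is living and takes 1/4.
Uzoma is living and takes 1/4.

Chidinma 1/2; Lanre 1/4; Uzoma 1/4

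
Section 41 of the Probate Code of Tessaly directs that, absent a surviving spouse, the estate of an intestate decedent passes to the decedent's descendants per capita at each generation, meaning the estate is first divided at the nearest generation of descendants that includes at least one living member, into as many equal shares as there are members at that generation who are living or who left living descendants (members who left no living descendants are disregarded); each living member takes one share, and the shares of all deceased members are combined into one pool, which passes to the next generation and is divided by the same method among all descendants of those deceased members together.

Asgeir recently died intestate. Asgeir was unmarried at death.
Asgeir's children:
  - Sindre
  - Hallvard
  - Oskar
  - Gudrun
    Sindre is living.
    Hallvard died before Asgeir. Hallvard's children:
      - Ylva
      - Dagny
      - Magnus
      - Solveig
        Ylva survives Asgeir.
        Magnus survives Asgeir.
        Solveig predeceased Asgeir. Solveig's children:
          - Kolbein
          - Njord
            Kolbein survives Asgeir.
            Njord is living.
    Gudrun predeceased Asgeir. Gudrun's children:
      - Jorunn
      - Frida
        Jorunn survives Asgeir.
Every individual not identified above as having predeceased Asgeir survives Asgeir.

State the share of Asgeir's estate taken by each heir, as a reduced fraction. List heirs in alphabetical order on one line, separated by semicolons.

Dagny 1/12; Frida 1/12; Jorunn 1/12; Kolbein 1/24; Magnus 1/12; Njord 1/24; Oskar 1/4; Sindre 1/4; Ylva 1/12

There is no surviving spouse, so the entire estate passes to Asgeir's descendants per capita at each generation.
At generation 1 (Sindre, Hallvard, Oskar, Gudrun) there are 4 shares of (1)/4 = 1/4 each.
Living: Sindre and Oskar — each takes 1/4.
Deceased: Hallvard and Gudrun. Their combined 1/2 is pooled and carried to generation 2.
At generation 2 (Ylva, Dagny, Magnus, Solveig, Jorunn, Frida) there are 6 shares of (1/2)/6 = 1/12 each.
Living: Ylva, Dagny, Magnus, Jorunn, and Frida — each takes 1/12.
Deceased: Solveig. That 1/12 share is carried to generation 3.
At generation 3 (Kolbein, Njord) there are 2 shares of (1/12)/2 = 1/24 each.
Living: Kolbein and Njord — each takes 1/24.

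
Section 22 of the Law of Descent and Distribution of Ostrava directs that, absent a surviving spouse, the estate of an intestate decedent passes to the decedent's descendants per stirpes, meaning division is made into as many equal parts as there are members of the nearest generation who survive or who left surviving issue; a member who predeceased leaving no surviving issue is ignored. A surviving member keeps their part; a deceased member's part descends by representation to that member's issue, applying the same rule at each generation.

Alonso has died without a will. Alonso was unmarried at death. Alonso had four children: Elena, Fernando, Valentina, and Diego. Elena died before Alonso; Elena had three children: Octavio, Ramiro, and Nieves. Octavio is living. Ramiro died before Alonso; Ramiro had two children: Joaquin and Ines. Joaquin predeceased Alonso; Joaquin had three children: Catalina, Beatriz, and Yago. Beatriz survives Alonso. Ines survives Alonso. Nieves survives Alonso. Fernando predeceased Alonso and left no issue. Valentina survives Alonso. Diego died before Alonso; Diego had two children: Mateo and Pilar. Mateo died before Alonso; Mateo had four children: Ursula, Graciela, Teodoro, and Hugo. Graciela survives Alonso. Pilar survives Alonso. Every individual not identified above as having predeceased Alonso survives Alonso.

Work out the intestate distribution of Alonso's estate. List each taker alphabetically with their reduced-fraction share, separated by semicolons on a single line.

There is no surviving spouse, so the entire estate passes to Alonso's descendants per stirpes.
Fernando left no surviving issue, so that branch lapses and is disregarded.
The estate is divided into 3 equal shares of 1/3 among Elena, Valentina, Diego.
Elena predeceased; the 1/3 allotted to Elena's branch passes to Elena's issue by representation.
The 1/3 is divided into 3 equal shares of 1/9 among Octavio, Ramiro, Nieves.
Octavio is living and takes 1/9.
Ramiro predeceased; the 1/9 allotted to Ramiro's branch passes to Ramiro's issue by representation.
The 1/9 is divided into 2 equal shares of 1/18 among Joaquin, Ines.
Joaquin predeceased; the 1/18 allotted to Joaquin's branch passes to Joaquin's issue by representation.
The 1/18 is divided into 3 equal shares of 1/54 among Catalina, Beatriz, Yago.
Catalina is living and takes 1/54.
Beatriz is living and takes 1/54.
Yago is living and takes 1/54.
Ines is living and takes 1/18.
Nieves is living and takes 1/9.
Valentina is living and takes 1/3.
Diego predeceased; the 1/3 allotted to Diego's branch passes to Diego's issue by representation.
The 1/3 is divided into 2 equal shares of 1/6 among Mateo, Pilar.
Mateo predeceased; the 1/6 allotted to Mateo's branch passes to Mateo's issue by representation.
The 1/6 is divided into 4 equal shares of 1/24 among Ursula, Graciela, Teodoro, Hugo.
Ursula is living and takes 1/24.
Graciela is living and takes 1/24.
Teodoro is living and takes 1/24.
Hugo is living and takes 1/24.
Pilar is living and takes 1/6.

Beatriz 1/54; Catalina 1/54; Graciela 1/24; Hugo 1/24; Ines 1/18; Nieves 1/9; Octavio 1/9; Pilar 1/6; Teodoro 1/24; Ursula 1/24; Valentina 1/3; Yago 1/54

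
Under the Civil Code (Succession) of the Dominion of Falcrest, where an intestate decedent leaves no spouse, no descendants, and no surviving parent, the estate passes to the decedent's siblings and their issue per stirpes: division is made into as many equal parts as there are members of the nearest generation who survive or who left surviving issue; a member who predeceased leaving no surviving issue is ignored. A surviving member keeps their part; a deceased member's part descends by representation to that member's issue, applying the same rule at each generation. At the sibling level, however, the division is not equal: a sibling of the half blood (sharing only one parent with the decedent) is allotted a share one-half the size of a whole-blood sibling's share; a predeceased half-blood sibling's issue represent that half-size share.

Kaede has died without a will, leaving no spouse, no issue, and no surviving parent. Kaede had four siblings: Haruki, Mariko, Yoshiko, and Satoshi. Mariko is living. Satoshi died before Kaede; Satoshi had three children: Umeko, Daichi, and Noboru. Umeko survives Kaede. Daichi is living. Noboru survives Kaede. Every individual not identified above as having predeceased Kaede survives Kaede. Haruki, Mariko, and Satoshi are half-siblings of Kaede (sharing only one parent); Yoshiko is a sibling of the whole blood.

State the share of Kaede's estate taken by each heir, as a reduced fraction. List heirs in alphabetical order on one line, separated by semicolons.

Daichi 1/15; Haruki 1/5; Mariko 1/5; Noboru 1/15; Umeko 1/15; Yoshiko 2/5

No spouse, descendants, or parent survives, so the estate passes to Kaede's siblings per stirpes.
Half-blood siblings count for one-half the weight of whole-blood siblings at the initial division.
Dividing 1 in proportion to weights (total weight 5/2): Haruki (weight 1/2) → 1/5; Mariko (weight 1/2) → 1/5; Yoshiko (weight 1) → 2/5; Satoshi (weight 1/2) → 1/5.
Haruki is living and takes 1/5.
Mariko is living and takes 1/5.
Yoshiko is living and takes 2/5.
Satoshi predeceased; the 1/5 allotted to Satoshi's branch passes to Satoshi's issue by representation.
The 1/5 is divided into 3 equal shares of 1/15 among Umeko, Daichi, Noboru.
Umeko is living and takes 1/15.
Daichi is living and takes 1/15.
Noboru is living and takes 1/15.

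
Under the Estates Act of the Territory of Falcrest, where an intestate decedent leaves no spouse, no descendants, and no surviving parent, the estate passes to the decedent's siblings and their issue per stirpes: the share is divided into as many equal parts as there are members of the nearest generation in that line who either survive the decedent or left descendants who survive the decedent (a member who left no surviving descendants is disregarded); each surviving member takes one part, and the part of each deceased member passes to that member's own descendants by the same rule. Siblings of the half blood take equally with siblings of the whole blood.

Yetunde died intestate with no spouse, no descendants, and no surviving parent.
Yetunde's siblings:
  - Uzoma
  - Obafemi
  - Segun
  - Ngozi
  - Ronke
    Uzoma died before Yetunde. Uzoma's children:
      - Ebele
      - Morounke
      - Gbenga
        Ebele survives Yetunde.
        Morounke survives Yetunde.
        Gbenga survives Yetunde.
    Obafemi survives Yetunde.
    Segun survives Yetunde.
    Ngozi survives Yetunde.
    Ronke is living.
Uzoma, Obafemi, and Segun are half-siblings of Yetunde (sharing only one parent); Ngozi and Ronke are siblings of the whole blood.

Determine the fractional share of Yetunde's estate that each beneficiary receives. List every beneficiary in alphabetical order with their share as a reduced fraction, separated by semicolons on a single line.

Ebele 1/15; Gbenga 1/15; Morounke 1/15; Ngozi 1/5; Obafemi 1/5; Ronke 1/5; Segun 1/5

No spouse, descendants, or parent survives, so the estate passes to Yetunde's siblings per stirpes.
Half-blood and whole-blood siblings take equally under the stated rule.
The estate is divided into 5 equal shares of 1/5 among Uzoma, Obafemi, Segun, Ngozi, Ronke.
Uzoma predeceased; the 1/5 allotted to Uzoma's branch passes to Uzoma's issue by representation.
The 1/5 is divided into 3 equal shares of 1/15 among Ebele, Morounke, Gbenga.
Ebele is living and takes 1/15.
Morounke is living and takes 1/15.
Gbenga is living and takes 1/15.
Obafemi is living and takes 1/5.
Segun is living and takes 1/5.
Ngozi is living and takes 1/5.
Ronke is living and takes 1/5.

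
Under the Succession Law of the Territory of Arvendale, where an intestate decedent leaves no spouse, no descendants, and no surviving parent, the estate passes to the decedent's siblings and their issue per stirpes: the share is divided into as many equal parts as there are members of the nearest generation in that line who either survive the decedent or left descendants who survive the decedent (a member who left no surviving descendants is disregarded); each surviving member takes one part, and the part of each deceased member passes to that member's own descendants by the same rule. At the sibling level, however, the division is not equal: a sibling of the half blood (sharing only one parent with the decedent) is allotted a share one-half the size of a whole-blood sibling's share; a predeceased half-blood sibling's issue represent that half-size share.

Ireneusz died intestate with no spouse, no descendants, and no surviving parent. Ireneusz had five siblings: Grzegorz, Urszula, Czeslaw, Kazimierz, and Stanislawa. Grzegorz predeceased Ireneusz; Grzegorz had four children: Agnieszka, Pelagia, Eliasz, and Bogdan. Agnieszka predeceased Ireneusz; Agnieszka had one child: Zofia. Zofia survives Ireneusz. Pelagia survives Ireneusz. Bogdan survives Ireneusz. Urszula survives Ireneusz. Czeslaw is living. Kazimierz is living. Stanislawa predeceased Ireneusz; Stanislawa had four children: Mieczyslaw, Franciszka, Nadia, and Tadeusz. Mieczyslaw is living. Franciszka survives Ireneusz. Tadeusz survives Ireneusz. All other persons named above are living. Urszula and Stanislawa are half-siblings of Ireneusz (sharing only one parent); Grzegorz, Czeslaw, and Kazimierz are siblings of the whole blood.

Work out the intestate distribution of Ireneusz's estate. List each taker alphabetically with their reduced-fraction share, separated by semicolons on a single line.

Bogdan 1/16; Czeslaw 1/4; Eliasz 1/16; Franciszka 1/32; Kazimierz 1/4; Mieczyslaw 1/32; Nadia 1/32; Pelagia 1/16; Tadeusz 1/32; Urszula 1/8; Zofia 1/16

No spouse, descendants, or parent survives, so the estate passes to Ireneusz's siblings per stirpes.
Half-blood siblings count for one-half the weight of whole-blood siblings at the initial division.
Dividing 1 in proportion to weights (total weight 4): Grzegorz (weight 1) → 1/4; Urszula (weight 1/2) → 1/8; Czeslaw (weight 1) → 1/4; Kazimierz (weight 1) → 1/4; Stanislawa (weight 1/2) → 1/8.
Grzegorz predeceased; the 1/4 allotted to Grzegorz's branch passes to Grzegorz's issue by representation.
The 1/4 is divided into 4 equal shares of 1/16 among Agnieszka, Pelagia, Eliasz, Bogdan.
Agnieszka predeceased; the 1/16 allotted to Agnieszka's branch passes to Agnieszka's issue by representation.
Zofia is the sole taker at this level and receives the full 1/16.
Pelagia is living and takes 1/16.
Eliasz is living and takes 1/16.
Bogdan is living and takes 1/16.
Urszula is living and takes 1/8.
Czeslaw is living and takes 1/4.
Kazimierz is living and takes 1/4.
Stanislawa predeceased; the 1/8 allotted to Stanislawa's branch passes to Stanislawa's issue by representation.
The 1/8 is divided into 4 equal shares of 1/32 among Mieczyslaw, Franciszka, Nadia, Tadeusz.
Mieczyslaw is living and takes 1/32.
Franciszka is living and takes 1/32.
Nadia is living and takes 1/32.
Tadeusz is living and takes 1/32.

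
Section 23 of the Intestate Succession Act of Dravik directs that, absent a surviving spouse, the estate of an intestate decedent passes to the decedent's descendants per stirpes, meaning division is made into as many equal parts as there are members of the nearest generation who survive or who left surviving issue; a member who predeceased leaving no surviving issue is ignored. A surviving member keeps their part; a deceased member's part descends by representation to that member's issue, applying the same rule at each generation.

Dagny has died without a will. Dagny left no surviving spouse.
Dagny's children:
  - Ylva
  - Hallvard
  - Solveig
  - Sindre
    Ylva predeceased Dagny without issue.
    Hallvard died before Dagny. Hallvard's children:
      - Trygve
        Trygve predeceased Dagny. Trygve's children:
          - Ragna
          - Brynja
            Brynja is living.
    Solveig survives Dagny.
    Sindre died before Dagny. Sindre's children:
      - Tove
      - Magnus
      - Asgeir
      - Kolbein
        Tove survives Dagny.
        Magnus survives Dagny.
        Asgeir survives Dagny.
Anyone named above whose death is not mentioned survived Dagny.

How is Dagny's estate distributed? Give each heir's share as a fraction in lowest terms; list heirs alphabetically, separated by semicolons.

There is no surviving spouse, so the entire estate passes to Dagny's descendants per stirpes.
Ylva left no surviving issue, so that branch lapses and is disregarded.
The estate is divided into 3 equal shares of 1/3 among Hallvard, Solveig, Sindre.
Hallvard predeceased; the 1/3 allotted to Hallvard's branch passes to Hallvard's issue by representation.
Trygve's line is the sole branch at this level, so the full 1/3 passes to Trygve's issue by representation.
The 1/3 is divided into 2 equal shares of 1/6 among Ragna, Brynja.
Ragna is living and takes 1/6.
Brynja is living and takes 1/6.
Solveig is living and takes 1/3.
Sindre predeceased; the 1/3 allotted to Sindre's branch passes to Sindre's issue by representation.
The 1/3 is divided into 4 equal shares of 1/12 among Tove, Magnus, Asgeir, Kolbein.
Tove is living and takes 1/12.
Magnus is living and takes 1/12.
Asgeir is living and takes 1/12.
Kolbein is living and takes 1/12.

Asgeir 1/12; Brynja 1/6; Kolbein 1/12; Magnus 1/12; Ragna 1/6; Solveig 1/3; Tove 1/12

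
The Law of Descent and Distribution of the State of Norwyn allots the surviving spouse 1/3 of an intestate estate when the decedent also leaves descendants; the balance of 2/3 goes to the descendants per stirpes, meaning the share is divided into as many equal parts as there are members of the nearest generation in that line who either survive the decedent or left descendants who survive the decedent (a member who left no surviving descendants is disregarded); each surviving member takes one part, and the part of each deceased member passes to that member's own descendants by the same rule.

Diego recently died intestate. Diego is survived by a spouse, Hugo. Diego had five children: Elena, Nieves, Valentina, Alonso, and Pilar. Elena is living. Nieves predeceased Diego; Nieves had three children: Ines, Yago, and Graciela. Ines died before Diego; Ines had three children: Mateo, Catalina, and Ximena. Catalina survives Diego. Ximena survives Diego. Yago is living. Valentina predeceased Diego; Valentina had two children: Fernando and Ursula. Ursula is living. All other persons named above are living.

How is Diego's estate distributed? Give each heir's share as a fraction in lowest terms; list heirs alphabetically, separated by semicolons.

Alonso 2/15; Catalina 2/135; Elena 2/15; Fernando 1/15; Graciela 2/45; Hugo 1/3; Mateo 2/135; Pilar 2/15; Ursula 1/15; Ximena 2/135; Yago 2/45

Hugo, as surviving spouse, takes 1/3.
The remaining 2/3 passes to Diego's descendants per stirpes.
The 2/3 is divided into 5 equal shares of 2/15 among Elena, Nieves, Valentina, Alonso, Pilar.
Elena is living and takes 2/15.
Nieves predeceased; the 2/15 allotted to Nieves's branch passes to Nieves's issue by representation.
The 2/15 is divided into 3 equal shares of 2/45 among Ines, Yago, Graciela.
Ines predeceased; the 2/45 allotted to Ines's branch passes to Ines's issue by representation.
The 2/45 is divided into 3 equal shares of 2/135 among Mateo, Catalina, Ximena.
Mateo is living and takes 2/135.
Catalina is living and takes 2/135.
Ximena is living and takes 2/135.
Yago is living and takes 2/45.
Graciela is living and takes 2/45.
Valentina predeceased; the 2/15 allotted to Valentina's branch passes to Valentina's issue by representation.
The 2/15 is divided into 2 equal shares of 1/15 among Fernando, Ursula.
Fernando is living and takes 1/15.
Ursula is living and takes 1/15.
Alonso is living and takes 2/15.
Pilar is living and takes 2/15.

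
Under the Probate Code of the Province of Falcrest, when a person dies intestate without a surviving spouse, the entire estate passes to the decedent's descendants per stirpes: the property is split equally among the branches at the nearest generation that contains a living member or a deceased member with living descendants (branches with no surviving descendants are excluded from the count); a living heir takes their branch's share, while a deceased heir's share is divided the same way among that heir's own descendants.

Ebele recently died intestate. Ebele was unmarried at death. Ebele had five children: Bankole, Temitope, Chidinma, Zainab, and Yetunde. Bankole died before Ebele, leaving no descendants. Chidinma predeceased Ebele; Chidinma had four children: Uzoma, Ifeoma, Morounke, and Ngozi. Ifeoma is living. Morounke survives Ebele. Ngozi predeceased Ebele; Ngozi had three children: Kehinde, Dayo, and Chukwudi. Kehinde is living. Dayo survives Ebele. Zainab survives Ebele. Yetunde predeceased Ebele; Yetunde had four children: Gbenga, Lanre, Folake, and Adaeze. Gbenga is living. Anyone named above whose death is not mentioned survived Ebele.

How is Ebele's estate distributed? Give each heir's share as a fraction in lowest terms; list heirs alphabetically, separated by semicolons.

Adaeze 1/16; Chukwudi 1/48; Dayo 1/48; Folake 1/16; Gbenga 1/16; Ifeoma 1/16; Kehinde 1/48; Lanre 1/16; Morounke 1/16; Temitope 1/4; Uzoma 1/16; Zainab 1/4

There is no surviving spouse, so the entire estate passes to Ebele's descendants per stirpes.
Bankole left no surviving issue, so that branch lapses and is disregarded.
The estate is divided into 4 equal shares of 1/4 among Temitope, Chidinma, Zainab, Yetunde.
Temitope is living and takes 1/4.
Chidinma predeceased; the 1/4 allotted to Chidinma's branch passes to Chidinma's issue by representation.
The 1/4 is divided into 4 equal shares of 1/16 among Uzoma, Ifeoma, Morounke, Ngozi.
Uzoma is living and takes 1/16.
Ifeoma is living and takes 1/16.
Morounke is living and takes 1/16.
Ngozi predeceased; the 1/16 allotted to Ngozi's branch passes to Ngozi's issue by representation.
The 1/16 is divided into 3 equal shares of 1/48 among Kehinde, Dayo, Chukwudi.
Kehinde is living and takes 1/48.
Dayo is living and takes 1/48.
Chukwudi is living and takes 1/48.
Zainab is living and takes 1/4.
Yetunde predeceased; the 1/4 allotted to Yetunde's branch passes to Yetunde's issue by representation.
The 1/4 is divided into 4 equal shares of 1/16 among Gbenga, Lanre, Folake, Adaeze.
Gbenga is living and takes 1/16.
Lanre is living and takes 1/16.
Folake is living and takes 1/16.
Adaeze is living and takes 1/16.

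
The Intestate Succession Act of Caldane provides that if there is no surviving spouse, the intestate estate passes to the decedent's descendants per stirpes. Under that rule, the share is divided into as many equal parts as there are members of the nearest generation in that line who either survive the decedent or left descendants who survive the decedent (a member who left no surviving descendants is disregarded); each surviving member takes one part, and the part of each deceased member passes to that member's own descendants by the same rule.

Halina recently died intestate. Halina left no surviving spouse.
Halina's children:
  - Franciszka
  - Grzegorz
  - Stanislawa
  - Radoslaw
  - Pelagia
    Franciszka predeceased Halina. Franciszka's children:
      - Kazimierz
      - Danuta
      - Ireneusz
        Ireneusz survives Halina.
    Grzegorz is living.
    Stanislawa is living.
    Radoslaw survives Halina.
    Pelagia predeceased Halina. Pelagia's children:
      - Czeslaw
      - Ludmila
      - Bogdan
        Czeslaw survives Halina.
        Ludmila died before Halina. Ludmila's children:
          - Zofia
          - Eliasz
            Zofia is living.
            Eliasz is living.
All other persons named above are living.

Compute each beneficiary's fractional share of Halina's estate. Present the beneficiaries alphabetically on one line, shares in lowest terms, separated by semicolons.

Bogdan 1/15; Czeslaw 1/15; Danuta 1/15; Eliasz 1/30; Grzegorz 1/5; Ireneusz 1/15; Kazimierz 1/15; Radoslaw 1/5; Stanislawa 1/5; Zofia 1/30

There is no surviving spouse, so the entire estate passes to Halina's descendants per stirpes.
The estate is divided into 5 equal shares of 1/5 among Franciszka, Grzegorz, Stanislawa, Radoslaw, Pelagia.
Franciszka predeceased; the 1/5 allotted to Franciszka's branch passes to Franciszka's issue by representation.
The 1/5 is divided into 3 equal shares of 1/15 among Kazimierz, Danuta, Ireneusz.
Kazimierz is living and takes 1/15.
Danuta is living and takes 1/15.
Ireneusz is living and takes 1/15.
Grzegorz is living and takes 1/5.
Stanislawa is living and takes 1/5.
Radoslaw is living and takes 1/5.
Pelagia predeceased; the 1/5 allotted to Pelagia's branch passes to Pelagia's issue by representation.
The 1/5 is divided into 3 equal shares of 1/15 among Czeslaw, Ludmila, Bogdan.
Czeslaw is living and takes 1/15.
Ludmila predeceased; the 1/15 allotted to Ludmila's branch passes to Ludmila's issue by representation.
The 1/15 is divided into 2 equal shares of 1/30 among Zofia, Eliasz.
Zofia is living and takes 1/30.
Eliasz is living and takes 1/30.
Bogdan is living and takes 1/15.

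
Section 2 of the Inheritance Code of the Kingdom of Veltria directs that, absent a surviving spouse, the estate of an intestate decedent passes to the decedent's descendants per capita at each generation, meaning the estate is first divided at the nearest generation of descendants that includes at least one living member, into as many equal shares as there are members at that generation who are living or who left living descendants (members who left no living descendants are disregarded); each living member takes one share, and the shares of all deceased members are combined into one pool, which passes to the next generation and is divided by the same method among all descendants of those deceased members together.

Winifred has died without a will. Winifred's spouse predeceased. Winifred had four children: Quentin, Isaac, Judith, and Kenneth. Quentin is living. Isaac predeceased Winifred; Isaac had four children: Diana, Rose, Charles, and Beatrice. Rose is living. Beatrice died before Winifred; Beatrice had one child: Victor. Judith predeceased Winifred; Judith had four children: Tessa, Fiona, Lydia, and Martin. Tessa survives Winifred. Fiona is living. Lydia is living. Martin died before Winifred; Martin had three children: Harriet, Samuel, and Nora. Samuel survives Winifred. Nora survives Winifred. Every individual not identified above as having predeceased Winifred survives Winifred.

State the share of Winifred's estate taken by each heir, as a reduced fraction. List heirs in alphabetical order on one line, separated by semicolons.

There is no surviving spouse, so the entire estate passes to Winifred's descendants per capita at each generation.
At generation 1 (Quentin, Isaac, Judith, Kenneth) there are 4 shares of (1)/4 = 1/4 each.
Living: Quentin and Kenneth — each takes 1/4.
Deceased: Isaac and Judith. Their combined 1/2 is pooled and carried to generation 2.
At generation 2 (Diana, Rose, Charles, Beatrice, Tessa, Fiona, Lydia, Martin) there are 8 shares of (1/2)/8 = 1/16 each.
Living: Diana, Rose, Charles, Tessa, Fiona, and Lydia — each takes 1/16.
Deceased: Beatrice and Martin. Their combined 1/8 is pooled and carried to generation 3.
At generation 3 (Victor, Harriet, Samuel, Nora) there are 4 shares of (1/8)/4 = 1/32 each.
Living: Victor, Harriet, Samuel, and Nora — each takes 1/32.

Charles 1/16; Diana 1/16; Fiona 1/16; Harriet 1/32; Kenneth 1/4; Lydia 1/16; Nora 1/32; Quentin 1/4; Rose 1/16; Samuel 1/32; Tessa 1/16; Victor 1/32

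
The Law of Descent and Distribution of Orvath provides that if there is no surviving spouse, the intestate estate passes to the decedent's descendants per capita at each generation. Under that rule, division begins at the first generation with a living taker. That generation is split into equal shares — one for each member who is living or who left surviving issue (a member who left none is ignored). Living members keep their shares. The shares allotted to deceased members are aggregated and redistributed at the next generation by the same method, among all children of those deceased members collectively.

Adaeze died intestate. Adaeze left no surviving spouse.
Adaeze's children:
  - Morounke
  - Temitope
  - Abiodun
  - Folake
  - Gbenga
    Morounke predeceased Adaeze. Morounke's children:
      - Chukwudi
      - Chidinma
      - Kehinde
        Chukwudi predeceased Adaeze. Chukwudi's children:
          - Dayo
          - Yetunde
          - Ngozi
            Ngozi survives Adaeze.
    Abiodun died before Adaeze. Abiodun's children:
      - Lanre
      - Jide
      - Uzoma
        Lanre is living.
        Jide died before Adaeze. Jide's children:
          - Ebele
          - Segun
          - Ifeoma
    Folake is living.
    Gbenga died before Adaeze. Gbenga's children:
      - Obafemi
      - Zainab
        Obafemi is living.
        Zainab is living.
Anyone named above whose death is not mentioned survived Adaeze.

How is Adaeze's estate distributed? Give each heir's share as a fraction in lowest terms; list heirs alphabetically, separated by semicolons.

There is no surviving spouse, so the entire estate passes to Adaeze's descendants per capita at each generation.
At generation 1 (Morounke, Temitope, Abiodun, Folake, Gbenga) there are 5 shares of (1)/5 = 1/5 each.
Living: Temitope and Folake — each takes 1/5.
Deceased: Morounke, Abiodun, and Gbenga. Their combined 3/5 is pooled and carried to generation 2.
At generation 2 (Chukwudi, Chidinma, Kehinde, Lanre, Jide, Uzoma, Obafemi, Zainab) there are 8 shares of (3/5)/8 = 3/40 each.
Living: Chidinma, Kehinde, Lanre, Uzoma, Obafemi, and Zainab — each takes 3/40.
Deceased: Chukwudi and Jide. Their combined 3/20 is pooled and carried to generation 3.
At generation 3 (Dayo, Yetunde, Ngozi, Ebele, Segun, Ifeoma) there are 6 shares of (3/20)/6 = 1/40 each.
Living: Dayo, Yetunde, Ngozi, Ebele, Segun, and Ifeoma — each takes 1/40.

Chidinma 3/40; Dayo 1/40; Ebele 1/40; Folake 1/5; Ifeoma 1/40; Kehinde 3/40; Lanre 3/40; Ngozi 1/40; Obafemi 3/40; Segun 1/40; Temitope 1/5; Uzoma 3/40; Yetunde 1/40; Zainab 3/40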